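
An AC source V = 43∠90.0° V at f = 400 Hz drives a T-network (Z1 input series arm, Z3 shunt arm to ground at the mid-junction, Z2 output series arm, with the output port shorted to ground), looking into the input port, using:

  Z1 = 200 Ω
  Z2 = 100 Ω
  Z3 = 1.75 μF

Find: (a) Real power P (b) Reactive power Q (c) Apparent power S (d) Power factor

Step 1 — Angular frequency: ω = 2π·f = 2π·400 = 2513 rad/s.
Step 2 — Component impedances:
  Z1: Z = R = 200 Ω
  Z2: Z = R = 100 Ω
  Z3: Z = 1/(jωC) = -j/(ω·C) = 0 - j227.4 Ω
Step 3 — With the output port shorted to ground, the output series arm Z2 runs from the junction to ground; the shunt arm Z3 also runs from the junction to ground. They appear in parallel: Z3 || Z2 = 83.79 - j36.85 Ω.
Step 4 — Series with input arm Z1: Z_in = Z1 + (Z3 || Z2) = 283.8 - j36.85 Ω = 286.2∠-7.4° Ω.
Step 5 — Source phasor: V = 43∠90.0° V = 0 + j43 V.
Step 6 — Current: I = V / Z = -0.01935 + j0.149 A = 0.1503∠97.4° A.
Step 7 — Complex power: S = V·I* = 6.407 - j0.8321 VA.
Step 8 — Real power: P = Re(S) = 6.407 W.
Step 9 — Reactive power: Q = Im(S) = -0.8321 VAR.
Step 10 — Apparent power: |S| = 6.461 VA.
Step 11 — Power factor: PF = P/|S| = 0.9917 (leading).

(a) P = 6.407 W  (b) Q = -0.8321 VAR  (c) S = 6.461 VA  (d) PF = 0.9917 (leading)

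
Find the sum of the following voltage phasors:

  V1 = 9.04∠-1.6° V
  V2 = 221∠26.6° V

Step 1 — Convert each phasor to rectangular form:
  V1 = 9.04·(cos(-1.6°) + j·sin(-1.6°)) = 9.036 - j0.2524 V
  V2 = 221·(cos(26.6°) + j·sin(26.6°)) = 197.6 + j98.95 V
Step 2 — Sum components: V_total = 206.6 + j98.7 V.
Step 3 — Convert to polar: |V_total| = 229 V, ∠V_total = 25.5°.

V_total = 229∠25.5° V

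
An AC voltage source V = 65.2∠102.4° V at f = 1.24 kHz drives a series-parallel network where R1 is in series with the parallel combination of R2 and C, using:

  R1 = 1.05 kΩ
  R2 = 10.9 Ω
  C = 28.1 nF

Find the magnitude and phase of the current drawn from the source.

Step 1 — Angular frequency: ω = 2π·f = 2π·1240 = 7791 rad/s.
Step 2 — Component impedances:
  R1: Z = R = 1050 Ω
  R2: Z = R = 10.9 Ω
  C: Z = 1/(jωC) = -j/(ω·C) = 0 - j4568 Ω
Step 3 — Parallel branch: R2 || C = 1/(1/R2 + 1/C) = 10.9 - j0.02601 Ω.
Step 4 — Series with R1: Z_total = R1 + (R2 || C) = 1061 - j0.02601 Ω = 1061∠-0.0° Ω.
Step 5 — Source phasor: V = 65.2∠102.4° V = -14 + j63.68 V.
Step 6 — Ohm's law: I = V / Z_total = (-14 + j63.68) / (1061 - j0.02601) = -0.0132 + j0.06002 A.
Step 7 — Convert to polar: |I| = 0.06146 A, ∠I = 102.4°.

I = 0.06146∠102.4° A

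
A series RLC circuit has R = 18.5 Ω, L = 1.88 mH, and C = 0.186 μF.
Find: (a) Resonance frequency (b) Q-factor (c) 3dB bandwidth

Step 1 — Resonance condition Im(Z)=0 gives ω₀ = 1/√(LC).
Step 2 — ω₀ = 1/√(0.00188·1.86e-07) = 5.348e+04 rad/s.
Step 3 — f₀ = ω₀/(2π) = 8511 Hz.
Step 4 — Series Q: Q = ω₀L/R = 5.348e+04·0.00188/18.5 = 5.434.
Step 5 — 3dB bandwidth: Δω = ω₀/Q = 9840 rad/s; BW = Δω/(2π) = 1566 Hz.

(a) f₀ = 8511 Hz  (b) Q = 5.434  (c) BW = 1566 Hz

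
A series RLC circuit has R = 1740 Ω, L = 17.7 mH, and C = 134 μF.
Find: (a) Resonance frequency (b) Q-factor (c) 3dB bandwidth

Step 1 — Resonance: ω₀ = 1/√(LC) = 1/√(0.0177·0.000134) = 649.3 rad/s.
Step 2 — f₀ = ω₀/(2π) = 103.3 Hz.
Step 3 — Series Q: Q = ω₀L/R = 649.3·0.0177/1740 = 0.006605.
Step 4 — Bandwidth: Δω = ω₀/Q = 9.831e+04 rad/s; BW = Δω/(2π) = 1.565e+04 Hz.

(a) f₀ = 103.3 Hz  (b) Q = 0.006605  (c) BW = 1.565e+04 Hz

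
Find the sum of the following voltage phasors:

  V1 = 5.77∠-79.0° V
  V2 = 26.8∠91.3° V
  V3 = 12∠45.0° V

Step 1 — Convert each phasor to rectangular form:
  V1 = 5.77·(cos(-79.0°) + j·sin(-79.0°)) = 1.101 - j5.664 V
  V2 = 26.8·(cos(91.3°) + j·sin(91.3°)) = -0.608 + j26.79 V
  V3 = 12·(cos(45.0°) + j·sin(45.0°)) = 8.485 + j8.485 V
Step 2 — Sum components: V_total = 8.978 + j29.61 V.
Step 3 — Convert to polar: |V_total| = 30.95 V, ∠V_total = 73.1°.

V_total = 30.95∠73.1° V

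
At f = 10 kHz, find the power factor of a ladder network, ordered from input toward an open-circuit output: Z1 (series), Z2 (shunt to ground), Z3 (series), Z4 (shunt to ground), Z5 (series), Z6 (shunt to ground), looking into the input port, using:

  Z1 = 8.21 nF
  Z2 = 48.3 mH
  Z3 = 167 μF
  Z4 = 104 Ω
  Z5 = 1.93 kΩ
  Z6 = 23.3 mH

Step 1 — Angular frequency: ω = 2π·f = 2π·1e+04 = 6.283e+04 rad/s.
Step 2 — Component impedances:
  Z1: Z = 1/(jωC) = -j/(ω·C) = 0 - j1939 Ω
  Z2: Z = jωL = j·6.283e+04·0.0483 = 0 + j3035 Ω
  Z3: Z = 1/(jωC) = -j/(ω·C) = 0 - j0.0953 Ω
  Z4: Z = R = 104 Ω
  Z5: Z = R = 1930 Ω
  Z6: Z = jωL = j·6.283e+04·0.0233 = 0 + j1464 Ω
Step 3 — Ladder network (open output): work backward from the far end, alternating series and parallel combinations. Z_in = 100.2 - j1933 Ω = 1935∠-87.0° Ω.
Step 4 — Power factor: PF = cos(φ) = Re(Z)/|Z| = 100.23/1935.4 = 0.05179.
Step 5 — Type: Im(Z) = -1933 ⇒ leading (phase φ = -87.0°).

PF = 0.05179 (leading, φ = -87.0°)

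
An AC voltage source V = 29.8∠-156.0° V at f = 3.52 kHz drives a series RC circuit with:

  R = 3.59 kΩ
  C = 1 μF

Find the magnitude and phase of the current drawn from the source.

Step 1 — Angular frequency: ω = 2π·f = 2π·3520 = 2.212e+04 rad/s.
Step 2 — Component impedances:
  R: Z = R = 3590 Ω
  C: Z = 1/(jωC) = -j/(ω·C) = 0 - j45.21 Ω
Step 3 — Series combination: Z_total = R + C = 3590 - j45.21 Ω = 3590∠-0.7° Ω.
Step 4 — Source phasor: V = 29.8∠-156.0° V = -27.22 - j12.12 V.
Step 5 — Ohm's law: I = V / Z_total = (-27.22 - j12.12) / (3590 - j45.21) = -0.007539 - j0.003471 A.
Step 6 — Convert to polar: |I| = 0.0083 A, ∠I = -155.3°.

I = 0.0083∠-155.3° A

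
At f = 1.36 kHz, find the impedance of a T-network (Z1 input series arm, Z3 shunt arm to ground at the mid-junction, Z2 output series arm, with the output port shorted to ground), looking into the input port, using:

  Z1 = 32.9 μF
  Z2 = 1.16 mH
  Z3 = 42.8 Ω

Step 1 — Angular frequency: ω = 2π·f = 2π·1360 = 8545 rad/s.
Step 2 — Component impedances:
  Z1: Z = 1/(jωC) = -j/(ω·C) = 0 - j3.557 Ω
  Z2: Z = jωL = j·8545·0.00116 = 0 + j9.912 Ω
  Z3: Z = R = 42.8 Ω
Step 3 — With the output port shorted to ground, the output series arm Z2 runs from the junction to ground; the shunt arm Z3 also runs from the junction to ground. They appear in parallel: Z3 || Z2 = 2.179 + j9.408 Ω.
Step 4 — Series with input arm Z1: Z_in = Z1 + (Z3 || Z2) = 2.179 + j5.851 Ω = 6.243∠69.6° Ω.

Z = 2.179 + j5.851 Ω = 6.243∠69.6° Ω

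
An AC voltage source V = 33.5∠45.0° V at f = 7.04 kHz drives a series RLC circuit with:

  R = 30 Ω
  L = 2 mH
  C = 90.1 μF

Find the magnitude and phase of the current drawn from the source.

Step 1 — Angular frequency: ω = 2π·f = 2π·7040 = 4.423e+04 rad/s.
Step 2 — Component impedances:
  R: Z = R = 30 Ω
  L: Z = jωL = j·4.423e+04·0.002 = 0 + j88.47 Ω
  C: Z = 1/(jωC) = -j/(ω·C) = 0 - j0.2509 Ω
Step 3 — Series combination: Z_total = R + L + C = 30 + j88.22 Ω = 93.18∠71.2° Ω.
Step 4 — Source phasor: V = 33.5∠45.0° V = 23.69 + j23.69 V.
Step 5 — Ohm's law: I = V / Z_total = (23.69 + j23.69) / (30 + j88.22) = 0.3225 - j0.1588 A.
Step 6 — Convert to polar: |I| = 0.3595 A, ∠I = -26.2°.

I = 0.3595∠-26.2° A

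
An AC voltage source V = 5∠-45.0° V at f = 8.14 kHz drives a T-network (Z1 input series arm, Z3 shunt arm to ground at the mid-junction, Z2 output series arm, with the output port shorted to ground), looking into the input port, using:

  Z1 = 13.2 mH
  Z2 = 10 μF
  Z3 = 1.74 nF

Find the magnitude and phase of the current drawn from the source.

Step 1 — Angular frequency: ω = 2π·f = 2π·8140 = 5.115e+04 rad/s.
Step 2 — Component impedances:
  Z1: Z = jωL = j·5.115e+04·0.0132 = 0 + j675.1 Ω
  Z2: Z = 1/(jωC) = -j/(ω·C) = 0 - j1.955 Ω
  Z3: Z = 1/(jωC) = -j/(ω·C) = 0 - j1.124e+04 Ω
Step 3 — With the output port shorted to ground, the output series arm Z2 runs from the junction to ground; the shunt arm Z3 also runs from the junction to ground. They appear in parallel: Z3 || Z2 = 0 - j1.955 Ω.
Step 4 — Series with input arm Z1: Z_in = Z1 + (Z3 || Z2) = 0 + j673.2 Ω = 673.2∠90.0° Ω.
Step 5 — Source phasor: V = 5∠-45.0° V = 3.536 - j3.536 V.
Step 6 — Ohm's law: I = V / Z_total = (3.536 - j3.536) / (0 + j673.2) = -0.005252 - j0.005252 A.
Step 7 — Convert to polar: |I| = 0.007428 A, ∠I = -135.0°.

I = 0.007428∠-135.0° A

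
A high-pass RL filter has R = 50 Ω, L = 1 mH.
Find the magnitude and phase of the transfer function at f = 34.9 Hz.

Step 1 — Angular frequency: ω = 2π·34.9 = 219.3 rad/s.
Step 2 — Transfer function: H(jω) = jωL/(R + jωL).
Step 3 — Numerator jωL = j·0.2193; denominator R + jωL = 50 + j0.2193.
Step 4 — H = 1.923e-05 + j0.004386.
Step 5 — Magnitude: |H| = 0.004386 (-47.2 dB); phase: φ = 89.7°.

|H| = 0.004386 (-47.2 dB), φ = 89.7°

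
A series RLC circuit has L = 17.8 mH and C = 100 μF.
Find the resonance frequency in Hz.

Step 1 — Resonance condition Im(Z)=0 gives ω₀ = 1/√(LC).
Step 2 — ω₀ = 1/√(0.0178·0.0001) = 749.5 rad/s.
Step 3 — f₀ = ω₀/(2π) = 119.3 Hz.

f₀ = 119.3 Hz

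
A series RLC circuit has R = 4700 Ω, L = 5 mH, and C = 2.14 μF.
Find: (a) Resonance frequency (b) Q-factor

Step 1 — Resonance condition Im(Z)=0 gives ω₀ = 1/√(LC).
Step 2 — ω₀ = 1/√(0.005·2.14e-06) = 9667 rad/s.
Step 3 — f₀ = ω₀/(2π) = 1539 Hz.
Step 4 — Series Q: Q = ω₀L/R = 9667·0.005/4700 = 0.01028.

(a) f₀ = 1539 Hz  (b) Q = 0.01028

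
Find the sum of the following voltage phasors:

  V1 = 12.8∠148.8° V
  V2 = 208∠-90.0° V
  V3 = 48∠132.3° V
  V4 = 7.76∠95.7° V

Step 1 — Convert each phasor to rectangular form:
  V1 = 12.8·(cos(148.8°) + j·sin(148.8°)) = -10.95 + j6.631 V
  V2 = 208·(cos(-90.0°) + j·sin(-90.0°)) = 0 - j208 V
  V3 = 48·(cos(132.3°) + j·sin(132.3°)) = -32.3 + j35.5 V
  V4 = 7.76·(cos(95.7°) + j·sin(95.7°)) = -0.7707 + j7.722 V
Step 2 — Sum components: V_total = -44.02 - j158.1 V.
Step 3 — Convert to polar: |V_total| = 164.2 V, ∠V_total = -105.6°.

V_total = 164.2∠-105.6° V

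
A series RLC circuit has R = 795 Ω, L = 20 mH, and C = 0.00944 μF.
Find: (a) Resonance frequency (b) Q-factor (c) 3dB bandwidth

Step 1 — Resonance condition Im(Z)=0 gives ω₀ = 1/√(LC).
Step 2 — ω₀ = 1/√(0.02·9.44e-09) = 7.278e+04 rad/s.
Step 3 — f₀ = ω₀/(2π) = 1.158e+04 Hz.
Step 4 — Series Q: Q = ω₀L/R = 7.278e+04·0.02/795 = 1.831.
Step 5 — 3dB bandwidth: Δω = ω₀/Q = 3.975e+04 rad/s; BW = Δω/(2π) = 6326 Hz.

(a) f₀ = 1.158e+04 Hz  (b) Q = 1.831  (c) BW = 6326 Hz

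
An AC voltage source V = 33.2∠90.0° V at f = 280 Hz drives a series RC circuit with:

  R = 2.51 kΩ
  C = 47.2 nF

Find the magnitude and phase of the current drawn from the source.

Step 1 — Angular frequency: ω = 2π·f = 2π·280 = 1759 rad/s.
Step 2 — Component impedances:
  R: Z = R = 2510 Ω
  C: Z = 1/(jωC) = -j/(ω·C) = 0 - j1.204e+04 Ω
Step 3 — Series combination: Z_total = R + C = 2510 - j1.204e+04 Ω = 1.23e+04∠-78.2° Ω.
Step 4 — Source phasor: V = 33.2∠90.0° V = 0 + j33.2 V.
Step 5 — Ohm's law: I = V / Z_total = (0 + j33.2) / (2510 - j1.204e+04) = -0.002642 + j0.0005507 A.
Step 6 — Convert to polar: |I| = 0.002699 A, ∠I = 168.2°.

I = 0.002699∠168.2° A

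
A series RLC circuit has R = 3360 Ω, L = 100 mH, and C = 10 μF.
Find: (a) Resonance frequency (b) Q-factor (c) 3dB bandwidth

Step 1 — Resonance condition Im(Z)=0 gives ω₀ = 1/√(LC).
Step 2 — ω₀ = 1/√(0.1·1e-05) = 1000 rad/s.
Step 3 — f₀ = ω₀/(2π) = 159.2 Hz.
Step 4 — Series Q: Q = ω₀L/R = 1000·0.1/3360 = 0.02976.
Step 5 — 3dB bandwidth: Δω = ω₀/Q = 3.36e+04 rad/s; BW = Δω/(2π) = 5348 Hz.

(a) f₀ = 159.2 Hz  (b) Q = 0.02976  (c) BW = 5348 Hz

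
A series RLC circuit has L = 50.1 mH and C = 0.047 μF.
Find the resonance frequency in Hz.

Step 1 — Resonance condition Im(Z)=0 gives ω₀ = 1/√(LC).
Step 2 — ω₀ = 1/√(0.0501·4.7e-08) = 2.061e+04 rad/s.
Step 3 — f₀ = ω₀/(2π) = 3280 Hz.

f₀ = 3280 Hz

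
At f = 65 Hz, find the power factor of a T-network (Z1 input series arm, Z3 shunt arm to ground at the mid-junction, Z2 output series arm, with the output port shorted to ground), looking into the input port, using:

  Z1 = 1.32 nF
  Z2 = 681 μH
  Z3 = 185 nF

Step 1 — Angular frequency: ω = 2π·f = 2π·65 = 408.4 rad/s.
Step 2 — Component impedances:
  Z1: Z = 1/(jωC) = -j/(ω·C) = 0 - j1.855e+06 Ω
  Z2: Z = jωL = j·408.4·0.000681 = 0 + j0.2781 Ω
  Z3: Z = 1/(jωC) = -j/(ω·C) = 0 - j1.324e+04 Ω
Step 3 — With the output port shorted to ground, the output series arm Z2 runs from the junction to ground; the shunt arm Z3 also runs from the junction to ground. They appear in parallel: Z3 || Z2 = 0 + j0.2781 Ω.
Step 4 — Series with input arm Z1: Z_in = Z1 + (Z3 || Z2) = 0 - j1.855e+06 Ω = 1.855e+06∠-90.0° Ω.
Step 5 — Power factor: PF = cos(φ) = Re(Z)/|Z| = 0/1.855e+06 = 0.
Step 6 — Type: Im(Z) = -1.855e+06 ⇒ leading (phase φ = -90.0°).

PF = 0 (leading, φ = -90.0°)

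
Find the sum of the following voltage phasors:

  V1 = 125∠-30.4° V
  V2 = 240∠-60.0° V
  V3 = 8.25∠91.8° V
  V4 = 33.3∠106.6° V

Step 1 — Convert each phasor to rectangular form:
  V1 = 125·(cos(-30.4°) + j·sin(-30.4°)) = 107.8 - j63.25 V
  V2 = 240·(cos(-60.0°) + j·sin(-60.0°)) = 120 - j207.8 V
  V3 = 8.25·(cos(91.8°) + j·sin(91.8°)) = -0.2591 + j8.246 V
  V4 = 33.3·(cos(106.6°) + j·sin(106.6°)) = -9.513 + j31.91 V
Step 2 — Sum components: V_total = 218 - j230.9 V.
Step 3 — Convert to polar: |V_total| = 317.6 V, ∠V_total = -46.6°.

V_total = 317.6∠-46.6° V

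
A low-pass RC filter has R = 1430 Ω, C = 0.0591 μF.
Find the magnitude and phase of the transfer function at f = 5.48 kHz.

Step 1 — Angular frequency: ω = 2π·5480 = 3.443e+04 rad/s.
Step 2 — Transfer function: H(jω) = 1/(1 + jωRC).
Step 3 — Denominator: 1 + jωRC = 1 + j·3.443e+04·1430·5.91e-08 = 1 + j2.91.
Step 4 — H = 0.1056 - j0.3074.
Step 5 — Magnitude: |H| = 0.325 (-9.8 dB); phase: φ = -71.0°.

|H| = 0.325 (-9.8 dB), φ = -71.0°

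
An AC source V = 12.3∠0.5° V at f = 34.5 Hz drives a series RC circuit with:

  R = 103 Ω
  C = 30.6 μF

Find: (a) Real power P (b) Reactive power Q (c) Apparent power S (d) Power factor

Step 1 — Angular frequency: ω = 2π·f = 2π·34.5 = 216.8 rad/s.
Step 2 — Component impedances:
  R: Z = R = 103 Ω
  C: Z = 1/(jωC) = -j/(ω·C) = 0 - j150.8 Ω
Step 3 — Series combination: Z_total = R + C = 103 - j150.8 Ω = 182.6∠-55.7° Ω.
Step 4 — Source phasor: V = 12.3∠0.5° V = 12.3 + j0.1073 V.
Step 5 — Current: I = V / Z = 0.03752 + j0.05595 A = 0.06737∠56.2° A.
Step 6 — Complex power: S = V·I* = 0.4674 - j0.6842 VA.
Step 7 — Real power: P = Re(S) = 0.4674 W.
Step 8 — Reactive power: Q = Im(S) = -0.6842 VAR.
Step 9 — Apparent power: |S| = 0.8286 VA.
Step 10 — Power factor: PF = P/|S| = 0.5641 (leading).

(a) P = 0.4674 W  (b) Q = -0.6842 VAR  (c) S = 0.8286 VA  (d) PF = 0.5641 (leading)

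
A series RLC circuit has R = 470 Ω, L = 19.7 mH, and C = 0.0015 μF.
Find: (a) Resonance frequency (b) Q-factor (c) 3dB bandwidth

Step 1 — Resonance: ω₀ = 1/√(LC) = 1/√(0.0197·1.5e-09) = 1.84e+05 rad/s.
Step 2 — f₀ = ω₀/(2π) = 2.928e+04 Hz.
Step 3 — Series Q: Q = ω₀L/R = 1.84e+05·0.0197/470 = 7.711.
Step 4 — Bandwidth: Δω = ω₀/Q = 2.386e+04 rad/s; BW = Δω/(2π) = 3797 Hz.

(a) f₀ = 2.928e+04 Hz  (b) Q = 7.711  (c) BW = 3797 Hz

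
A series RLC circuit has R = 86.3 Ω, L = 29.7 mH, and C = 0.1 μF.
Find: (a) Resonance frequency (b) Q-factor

Step 1 — Resonance condition Im(Z)=0 gives ω₀ = 1/√(LC).
Step 2 — ω₀ = 1/√(0.0297·1e-07) = 1.835e+04 rad/s.
Step 3 — f₀ = ω₀/(2π) = 2920 Hz.
Step 4 — Series Q: Q = ω₀L/R = 1.835e+04·0.0297/86.3 = 6.315.

(a) f₀ = 2920 Hz  (b) Q = 6.315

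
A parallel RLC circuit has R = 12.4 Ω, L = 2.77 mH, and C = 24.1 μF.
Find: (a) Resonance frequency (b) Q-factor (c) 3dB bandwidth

Step 1 — Resonance: ω₀ = 1/√(LC) = 1/√(0.00277·2.41e-05) = 3870 rad/s.
Step 2 — f₀ = ω₀/(2π) = 616 Hz.
Step 3 — Parallel Q: Q = R/(ω₀L) = 12.4/(3870·0.00277) = 1.157.
Step 4 — Bandwidth: Δω = ω₀/Q = 3346 rad/s; BW = Δω/(2π) = 532.6 Hz.

(a) f₀ = 616 Hz  (b) Q = 1.157  (c) BW = 532.6 Hz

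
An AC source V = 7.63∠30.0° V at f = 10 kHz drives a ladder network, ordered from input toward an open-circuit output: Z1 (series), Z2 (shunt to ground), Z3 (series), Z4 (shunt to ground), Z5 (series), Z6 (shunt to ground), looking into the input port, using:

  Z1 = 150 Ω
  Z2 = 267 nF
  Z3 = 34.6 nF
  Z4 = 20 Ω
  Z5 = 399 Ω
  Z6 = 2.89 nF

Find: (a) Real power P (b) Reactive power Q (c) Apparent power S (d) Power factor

Step 1 — Angular frequency: ω = 2π·f = 2π·1e+04 = 6.283e+04 rad/s.
Step 2 — Component impedances:
  Z1: Z = R = 150 Ω
  Z2: Z = 1/(jωC) = -j/(ω·C) = 0 - j59.61 Ω
  Z3: Z = 1/(jωC) = -j/(ω·C) = 0 - j460 Ω
  Z4: Z = R = 20 Ω
  Z5: Z = R = 399 Ω
  Z6: Z = 1/(jωC) = -j/(ω·C) = 0 - j5507 Ω
Step 3 — Ladder network (open output): work backward from the far end, alternating series and parallel combinations. Z_in = 150.3 - j52.78 Ω = 159.3∠-19.4° Ω.
Step 4 — Source phasor: V = 7.63∠30.0° V = 6.608 + j3.815 V.
Step 5 — Current: I = V / Z = 0.03121 + j0.03635 A = 0.04791∠49.4° A.
Step 6 — Complex power: S = V·I* = 0.3449 - j0.1211 VA.
Step 7 — Real power: P = Re(S) = 0.3449 W.
Step 8 — Reactive power: Q = Im(S) = -0.1211 VAR.
Step 9 — Apparent power: |S| = 0.3655 VA.
Step 10 — Power factor: PF = P/|S| = 0.9435 (leading).

(a) P = 0.3449 W  (b) Q = -0.1211 VAR  (c) S = 0.3655 VA  (d) PF = 0.9435 (leading)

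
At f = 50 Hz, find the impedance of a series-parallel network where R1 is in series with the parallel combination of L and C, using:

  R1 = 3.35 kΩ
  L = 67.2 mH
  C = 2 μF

Step 1 — Angular frequency: ω = 2π·f = 2π·50 = 314.2 rad/s.
Step 2 — Component impedances:
  R1: Z = R = 3350 Ω
  L: Z = jωL = j·314.2·0.0672 = 0 + j21.11 Ω
  C: Z = 1/(jωC) = -j/(ω·C) = 0 - j1592 Ω
Step 3 — Parallel branch: L || C = 1/(1/L + 1/C) = 0 + j21.4 Ω.
Step 4 — Series with R1: Z_total = R1 + (L || C) = 3350 + j21.4 Ω = 3350∠0.4° Ω.

Z = 3350 + j21.4 Ω = 3350∠0.4° Ω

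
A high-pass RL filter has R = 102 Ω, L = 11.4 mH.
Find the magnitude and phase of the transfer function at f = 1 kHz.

Step 1 — Angular frequency: ω = 2π·1000 = 6283 rad/s.
Step 2 — Transfer function: H(jω) = jωL/(R + jωL).
Step 3 — Numerator jωL = j·71.63; denominator R + jωL = 102 + j71.63.
Step 4 — H = 0.3303 + j0.4703.
Step 5 — Magnitude: |H| = 0.5747 (-4.8 dB); phase: φ = 54.9°.

|H| = 0.5747 (-4.8 dB), φ = 54.9°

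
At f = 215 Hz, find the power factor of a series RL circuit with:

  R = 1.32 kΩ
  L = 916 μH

Step 1 — Angular frequency: ω = 2π·f = 2π·215 = 1351 rad/s.
Step 2 — Component impedances:
  R: Z = R = 1320 Ω
  L: Z = jωL = j·1351·0.000916 = 0 + j1.237 Ω
Step 3 — Series combination: Z_total = R + L = 1320 + j1.237 Ω = 1320∠0.1° Ω.
Step 4 — Power factor: PF = cos(φ) = Re(Z)/|Z| = 1320/1320 = 1.
Step 5 — Type: Im(Z) = 1.237 ⇒ lagging (phase φ = 0.1°).

PF = 1 (lagging, φ = 0.1°)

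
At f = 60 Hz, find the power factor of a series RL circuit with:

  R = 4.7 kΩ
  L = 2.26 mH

Step 1 — Angular frequency: ω = 2π·f = 2π·60 = 377 rad/s.
Step 2 — Component impedances:
  R: Z = R = 4700 Ω
  L: Z = jωL = j·377·0.00226 = 0 + j0.852 Ω
Step 3 — Series combination: Z_total = R + L = 4700 + j0.852 Ω = 4700∠0.0° Ω.
Step 4 — Power factor: PF = cos(φ) = Re(Z)/|Z| = 4700/4700 = 1.
Step 5 — Type: Im(Z) = 0.852 ⇒ lagging (phase φ = 0.0°).

PF = 1 (lagging, φ = 0.0°)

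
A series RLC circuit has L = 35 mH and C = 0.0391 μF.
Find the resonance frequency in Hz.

Step 1 — Resonance condition Im(Z)=0 gives ω₀ = 1/√(LC).
Step 2 — ω₀ = 1/√(0.035·3.91e-08) = 2.703e+04 rad/s.
Step 3 — f₀ = ω₀/(2π) = 4302 Hz.

f₀ = 4302 Hz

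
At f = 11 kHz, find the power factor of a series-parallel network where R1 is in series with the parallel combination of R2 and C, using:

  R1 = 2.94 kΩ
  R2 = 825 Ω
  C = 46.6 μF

Step 1 — Angular frequency: ω = 2π·f = 2π·1.1e+04 = 6.912e+04 rad/s.
Step 2 — Component impedances:
  R1: Z = R = 2940 Ω
  R2: Z = R = 825 Ω
  C: Z = 1/(jωC) = -j/(ω·C) = 0 - j0.3105 Ω
Step 3 — Parallel branch: R2 || C = 1/(1/R2 + 1/C) = 0.0001169 - j0.3105 Ω.
Step 4 — Series with R1: Z_total = R1 + (R2 || C) = 2940 - j0.3105 Ω = 2940∠-0.0° Ω.
Step 5 — Power factor: PF = cos(φ) = Re(Z)/|Z| = 2940/2940 = 1.
Step 6 — Type: Im(Z) = -0.3105 ⇒ leading (phase φ = -0.0°).

PF = 1 (leading, φ = -0.0°)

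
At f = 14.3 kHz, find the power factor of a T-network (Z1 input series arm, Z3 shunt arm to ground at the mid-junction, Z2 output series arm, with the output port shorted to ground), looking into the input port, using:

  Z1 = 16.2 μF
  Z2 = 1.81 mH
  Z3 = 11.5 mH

Step 1 — Angular frequency: ω = 2π·f = 2π·1.43e+04 = 8.985e+04 rad/s.
Step 2 — Component impedances:
  Z1: Z = 1/(jωC) = -j/(ω·C) = 0 - j0.687 Ω
  Z2: Z = jωL = j·8.985e+04·0.00181 = 0 + j162.6 Ω
  Z3: Z = jωL = j·8.985e+04·0.0115 = 0 + j1033 Ω
Step 3 — With the output port shorted to ground, the output series arm Z2 runs from the junction to ground; the shunt arm Z3 also runs from the junction to ground. They appear in parallel: Z3 || Z2 = 0 + j140.5 Ω.
Step 4 — Series with input arm Z1: Z_in = Z1 + (Z3 || Z2) = 0 + j139.8 Ω = 139.8∠90.0° Ω.
Step 5 — Power factor: PF = cos(φ) = Re(Z)/|Z| = 0/139.8 = 0.
Step 6 — Type: Im(Z) = 139.8 ⇒ lagging (phase φ = 90.0°).

PF = 0 (lagging, φ = 90.0°)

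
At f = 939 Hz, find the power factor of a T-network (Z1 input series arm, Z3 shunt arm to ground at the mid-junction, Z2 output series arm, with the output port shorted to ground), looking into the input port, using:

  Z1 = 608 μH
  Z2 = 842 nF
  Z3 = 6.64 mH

Step 1 — Angular frequency: ω = 2π·f = 2π·939 = 5900 rad/s.
Step 2 — Component impedances:
  Z1: Z = jωL = j·5900·0.000608 = 0 + j3.587 Ω
  Z2: Z = 1/(jωC) = -j/(ω·C) = 0 - j201.3 Ω
  Z3: Z = jωL = j·5900·0.00664 = 0 + j39.18 Ω
Step 3 — With the output port shorted to ground, the output series arm Z2 runs from the junction to ground; the shunt arm Z3 also runs from the junction to ground. They appear in parallel: Z3 || Z2 = 0 + j48.64 Ω.
Step 4 — Series with input arm Z1: Z_in = Z1 + (Z3 || Z2) = 0 + j52.23 Ω = 52.23∠90.0° Ω.
Step 5 — Power factor: PF = cos(φ) = Re(Z)/|Z| = 0/52.23 = 0.
Step 6 — Type: Im(Z) = 52.23 ⇒ lagging (phase φ = 90.0°).

PF = 0 (lagging, φ = 90.0°)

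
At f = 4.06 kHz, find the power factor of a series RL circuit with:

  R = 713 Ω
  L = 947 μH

Step 1 — Angular frequency: ω = 2π·f = 2π·4060 = 2.551e+04 rad/s.
Step 2 — Component impedances:
  R: Z = R = 713 Ω
  L: Z = jωL = j·2.551e+04·0.000947 = 0 + j24.16 Ω
Step 3 — Series combination: Z_total = R + L = 713 + j24.16 Ω = 713.4∠1.9° Ω.
Step 4 — Power factor: PF = cos(φ) = Re(Z)/|Z| = 713/713.4 = 0.9994.
Step 5 — Type: Im(Z) = 24.16 ⇒ lagging (phase φ = 1.9°).

PF = 0.9994 (lagging, φ = 1.9°)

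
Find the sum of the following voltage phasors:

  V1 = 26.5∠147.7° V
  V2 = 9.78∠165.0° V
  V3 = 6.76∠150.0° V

Step 1 — Convert each phasor to rectangular form:
  V1 = 26.5·(cos(147.7°) + j·sin(147.7°)) = -22.4 + j14.16 V
  V2 = 9.78·(cos(165.0°) + j·sin(165.0°)) = -9.447 + j2.531 V
  V3 = 6.76·(cos(150.0°) + j·sin(150.0°)) = -5.854 + j3.38 V
Step 2 — Sum components: V_total = -37.7 + j20.07 V.
Step 3 — Convert to polar: |V_total| = 42.71 V, ∠V_total = 152.0°.

V_total = 42.71∠152.0° V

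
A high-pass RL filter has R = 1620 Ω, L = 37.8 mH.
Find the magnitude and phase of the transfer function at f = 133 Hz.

Step 1 — Angular frequency: ω = 2π·133 = 835.7 rad/s.
Step 2 — Transfer function: H(jω) = jωL/(R + jωL).
Step 3 — Numerator jωL = j·31.59; denominator R + jωL = 1620 + j31.59.
Step 4 — H = 0.0003801 + j0.01949.
Step 5 — Magnitude: |H| = 0.0195 (-34.2 dB); phase: φ = 88.9°.

|H| = 0.0195 (-34.2 dB), φ = 88.9°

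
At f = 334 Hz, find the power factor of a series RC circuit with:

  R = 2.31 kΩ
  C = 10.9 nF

Step 1 — Angular frequency: ω = 2π·f = 2π·334 = 2099 rad/s.
Step 2 — Component impedances:
  R: Z = R = 2310 Ω
  C: Z = 1/(jωC) = -j/(ω·C) = 0 - j4.372e+04 Ω
Step 3 — Series combination: Z_total = R + C = 2310 - j4.372e+04 Ω = 4.378e+04∠-87.0° Ω.
Step 4 — Power factor: PF = cos(φ) = Re(Z)/|Z| = 2310/43778 = 0.05277.
Step 5 — Type: Im(Z) = -4.372e+04 ⇒ leading (phase φ = -87.0°).

PF = 0.05277 (leading, φ = -87.0°)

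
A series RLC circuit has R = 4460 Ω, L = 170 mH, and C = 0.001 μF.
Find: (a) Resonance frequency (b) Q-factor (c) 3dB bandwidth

Step 1 — Resonance condition Im(Z)=0 gives ω₀ = 1/√(LC).
Step 2 — ω₀ = 1/√(0.17·1e-09) = 7.67e+04 rad/s.
Step 3 — f₀ = ω₀/(2π) = 1.221e+04 Hz.
Step 4 — Series Q: Q = ω₀L/R = 7.67e+04·0.17/4460 = 2.923.
Step 5 — 3dB bandwidth: Δω = ω₀/Q = 2.624e+04 rad/s; BW = Δω/(2π) = 4175 Hz.

(a) f₀ = 1.221e+04 Hz  (b) Q = 2.923  (c) BW = 4175 Hz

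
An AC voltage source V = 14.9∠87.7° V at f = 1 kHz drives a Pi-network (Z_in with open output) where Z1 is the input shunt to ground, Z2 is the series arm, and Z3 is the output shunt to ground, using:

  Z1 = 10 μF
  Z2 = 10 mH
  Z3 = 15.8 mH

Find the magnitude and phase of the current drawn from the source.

Step 1 — Angular frequency: ω = 2π·f = 2π·1000 = 6283 rad/s.
Step 2 — Component impedances:
  Z1: Z = 1/(jωC) = -j/(ω·C) = 0 - j15.92 Ω
  Z2: Z = jωL = j·6283·0.01 = 0 + j62.83 Ω
  Z3: Z = jωL = j·6283·0.0158 = 0 + j99.27 Ω
Step 3 — With open output, the series arm Z2 and the output shunt Z3 appear in series to ground: Z2 + Z3 = 0 + j162.1 Ω.
Step 4 — Parallel with input shunt Z1: Z_in = Z1 || (Z2 + Z3) = 0 - j17.65 Ω = 17.65∠-90.0° Ω.
Step 5 — Source phasor: V = 14.9∠87.7° V = 0.598 + j14.89 V.
Step 6 — Ohm's law: I = V / Z_total = (0.598 + j14.89) / (0 - j17.65) = -0.8436 + j0.03388 A.
Step 7 — Convert to polar: |I| = 0.8443 A, ∠I = 177.7°.

I = 0.8443∠177.7° A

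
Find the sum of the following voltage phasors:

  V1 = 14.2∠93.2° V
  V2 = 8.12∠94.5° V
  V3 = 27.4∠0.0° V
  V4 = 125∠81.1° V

Step 1 — Convert each phasor to rectangular form:
  V1 = 14.2·(cos(93.2°) + j·sin(93.2°)) = -0.7927 + j14.18 V
  V2 = 8.12·(cos(94.5°) + j·sin(94.5°)) = -0.6371 + j8.095 V
  V3 = 27.4·(cos(0.0°) + j·sin(0.0°)) = 27.4 V
  V4 = 125·(cos(81.1°) + j·sin(81.1°)) = 19.34 + j123.5 V
Step 2 — Sum components: V_total = 45.31 + j145.8 V.
Step 3 — Convert to polar: |V_total| = 152.6 V, ∠V_total = 72.7°.

V_total = 152.6∠72.7° V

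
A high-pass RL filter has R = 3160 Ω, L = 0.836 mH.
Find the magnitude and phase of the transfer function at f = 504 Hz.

Step 1 — Angular frequency: ω = 2π·504 = 3167 rad/s.
Step 2 — Transfer function: H(jω) = jωL/(R + jωL).
Step 3 — Numerator jωL = j·2.647; denominator R + jωL = 3160 + j2.647.
Step 4 — H = 7.019e-07 + j0.0008378.
Step 5 — Magnitude: |H| = 0.0008378 (-61.5 dB); phase: φ = 90.0°.

|H| = 0.0008378 (-61.5 dB), φ = 90.0°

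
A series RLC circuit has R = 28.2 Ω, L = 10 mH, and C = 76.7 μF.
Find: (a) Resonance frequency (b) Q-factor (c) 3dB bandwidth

Step 1 — Resonance: ω₀ = 1/√(LC) = 1/√(0.01·7.67e-05) = 1142 rad/s.
Step 2 — f₀ = ω₀/(2π) = 181.7 Hz.
Step 3 — Series Q: Q = ω₀L/R = 1142·0.01/28.2 = 0.4049.
Step 4 — Bandwidth: Δω = ω₀/Q = 2820 rad/s; BW = Δω/(2π) = 448.8 Hz.

(a) f₀ = 181.7 Hz  (b) Q = 0.4049  (c) BW = 448.8 Hz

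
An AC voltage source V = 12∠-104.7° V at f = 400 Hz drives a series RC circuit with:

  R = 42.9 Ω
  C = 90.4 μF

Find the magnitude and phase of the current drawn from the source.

Step 1 — Angular frequency: ω = 2π·f = 2π·400 = 2513 rad/s.
Step 2 — Component impedances:
  R: Z = R = 42.9 Ω
  C: Z = 1/(jωC) = -j/(ω·C) = 0 - j4.401 Ω
Step 3 — Series combination: Z_total = R + C = 42.9 - j4.401 Ω = 43.13∠-5.9° Ω.
Step 4 — Source phasor: V = 12∠-104.7° V = -3.045 - j11.61 V.
Step 5 — Ohm's law: I = V / Z_total = (-3.045 - j11.61) / (42.9 - j4.401) = -0.04277 - j0.275 A.
Step 6 — Convert to polar: |I| = 0.2783 A, ∠I = -98.8°.

I = 0.2783∠-98.8° A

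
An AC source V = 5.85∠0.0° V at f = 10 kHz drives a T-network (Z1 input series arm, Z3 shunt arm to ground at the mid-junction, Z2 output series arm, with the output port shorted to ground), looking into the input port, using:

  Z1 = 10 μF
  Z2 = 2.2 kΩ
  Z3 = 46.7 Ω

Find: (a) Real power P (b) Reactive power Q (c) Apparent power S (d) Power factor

Step 1 — Angular frequency: ω = 2π·f = 2π·1e+04 = 6.283e+04 rad/s.
Step 2 — Component impedances:
  Z1: Z = 1/(jωC) = -j/(ω·C) = 0 - j1.592 Ω
  Z2: Z = R = 2200 Ω
  Z3: Z = R = 46.7 Ω
Step 3 — With the output port shorted to ground, the output series arm Z2 runs from the junction to ground; the shunt arm Z3 also runs from the junction to ground. They appear in parallel: Z3 || Z2 = 45.73 Ω.
Step 4 — Series with input arm Z1: Z_in = Z1 + (Z3 || Z2) = 45.73 - j1.592 Ω = 45.76∠-2.0° Ω.
Step 5 — Source phasor: V = 5.85∠0.0° V = 5.85 V.
Step 6 — Current: I = V / Z = 0.1278 + j0.004447 A = 0.1278∠2.0° A.
Step 7 — Complex power: S = V·I* = 0.7475 - j0.02601 VA.
Step 8 — Real power: P = Re(S) = 0.7475 W.
Step 9 — Reactive power: Q = Im(S) = -0.02601 VAR.
Step 10 — Apparent power: |S| = 0.7479 VA.
Step 11 — Power factor: PF = P/|S| = 0.9994 (leading).

(a) P = 0.7475 W  (b) Q = -0.02601 VAR  (c) S = 0.7479 VA  (d) PF = 0.9994 (leading)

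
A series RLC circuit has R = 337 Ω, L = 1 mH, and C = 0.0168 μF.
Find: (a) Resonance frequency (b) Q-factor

Step 1 — Resonance condition Im(Z)=0 gives ω₀ = 1/√(LC).
Step 2 — ω₀ = 1/√(0.001·1.68e-08) = 2.44e+05 rad/s.
Step 3 — f₀ = ω₀/(2π) = 3.883e+04 Hz.
Step 4 — Series Q: Q = ω₀L/R = 2.44e+05·0.001/337 = 0.724.

(a) f₀ = 3.883e+04 Hz  (b) Q = 0.724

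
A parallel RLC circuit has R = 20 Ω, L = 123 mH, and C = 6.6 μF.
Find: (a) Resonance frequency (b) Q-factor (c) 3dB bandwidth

Step 1 — Resonance: ω₀ = 1/√(LC) = 1/√(0.123·6.6e-06) = 1110 rad/s.
Step 2 — f₀ = ω₀/(2π) = 176.6 Hz.
Step 3 — Parallel Q: Q = R/(ω₀L) = 20/(1110·0.123) = 0.1465.
Step 4 — Bandwidth: Δω = ω₀/Q = 7576 rad/s; BW = Δω/(2π) = 1206 Hz.

(a) f₀ = 176.6 Hz  (b) Q = 0.1465  (c) BW = 1206 Hz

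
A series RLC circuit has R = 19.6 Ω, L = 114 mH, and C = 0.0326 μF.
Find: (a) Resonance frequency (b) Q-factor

Step 1 — Resonance condition Im(Z)=0 gives ω₀ = 1/√(LC).
Step 2 — ω₀ = 1/√(0.114·3.26e-08) = 1.64e+04 rad/s.
Step 3 — f₀ = ω₀/(2π) = 2611 Hz.
Step 4 — Series Q: Q = ω₀L/R = 1.64e+04·0.114/19.6 = 95.41.

(a) f₀ = 2611 Hz  (b) Q = 95.41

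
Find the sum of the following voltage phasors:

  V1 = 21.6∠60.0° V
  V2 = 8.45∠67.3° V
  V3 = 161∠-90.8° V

Step 1 — Convert each phasor to rectangular form:
  V1 = 21.6·(cos(60.0°) + j·sin(60.0°)) = 10.8 + j18.71 V
  V2 = 8.45·(cos(67.3°) + j·sin(67.3°)) = 3.261 + j7.795 V
  V3 = 161·(cos(-90.8°) + j·sin(-90.8°)) = -2.248 - j161 V
Step 2 — Sum components: V_total = 11.81 - j134.5 V.
Step 3 — Convert to polar: |V_total| = 135 V, ∠V_total = -85.0°.

V_total = 135∠-85.0° V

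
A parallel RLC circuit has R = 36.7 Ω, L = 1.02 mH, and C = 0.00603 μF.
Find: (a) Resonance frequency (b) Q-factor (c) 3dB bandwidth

Step 1 — Resonance: ω₀ = 1/√(LC) = 1/√(0.00102·6.03e-09) = 4.032e+05 rad/s.
Step 2 — f₀ = ω₀/(2π) = 6.417e+04 Hz.
Step 3 — Parallel Q: Q = R/(ω₀L) = 36.7/(4.032e+05·0.00102) = 0.08923.
Step 4 — Bandwidth: Δω = ω₀/Q = 4.519e+06 rad/s; BW = Δω/(2π) = 7.192e+05 Hz.

(a) f₀ = 6.417e+04 Hz  (b) Q = 0.08923  (c) BW = 7.192e+05 Hz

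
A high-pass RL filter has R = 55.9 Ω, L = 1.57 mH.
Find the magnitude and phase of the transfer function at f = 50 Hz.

Step 1 — Angular frequency: ω = 2π·50 = 314.2 rad/s.
Step 2 — Transfer function: H(jω) = jωL/(R + jωL).
Step 3 — Numerator jωL = j·0.4932; denominator R + jωL = 55.9 + j0.4932.
Step 4 — H = 7.785e-05 + j0.008823.
Step 5 — Magnitude: |H| = 0.008823 (-41.1 dB); phase: φ = 89.5°.

|H| = 0.008823 (-41.1 dB), φ = 89.5°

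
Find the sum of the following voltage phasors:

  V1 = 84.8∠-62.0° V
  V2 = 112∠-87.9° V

Step 1 — Convert each phasor to rectangular form:
  V1 = 84.8·(cos(-62.0°) + j·sin(-62.0°)) = 39.81 - j74.87 V
  V2 = 112·(cos(-87.9°) + j·sin(-87.9°)) = 4.104 - j111.9 V
Step 2 — Sum components: V_total = 43.92 - j186.8 V.
Step 3 — Convert to polar: |V_total| = 191.9 V, ∠V_total = -76.8°.

V_total = 191.9∠-76.8° V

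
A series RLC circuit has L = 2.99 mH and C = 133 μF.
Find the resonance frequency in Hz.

Step 1 — Resonance condition Im(Z)=0 gives ω₀ = 1/√(LC).
Step 2 — ω₀ = 1/√(0.00299·0.000133) = 1586 rad/s.
Step 3 — f₀ = ω₀/(2π) = 252.4 Hz.

f₀ = 252.4 Hz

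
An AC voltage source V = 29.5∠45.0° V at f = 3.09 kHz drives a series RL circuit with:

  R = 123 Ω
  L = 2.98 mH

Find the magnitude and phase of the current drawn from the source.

Step 1 — Angular frequency: ω = 2π·f = 2π·3090 = 1.942e+04 rad/s.
Step 2 — Component impedances:
  R: Z = R = 123 Ω
  L: Z = jωL = j·1.942e+04·0.00298 = 0 + j57.86 Ω
Step 3 — Series combination: Z_total = R + L = 123 + j57.86 Ω = 135.9∠25.2° Ω.
Step 4 — Source phasor: V = 29.5∠45.0° V = 20.86 + j20.86 V.
Step 5 — Ohm's law: I = V / Z_total = (20.86 + j20.86) / (123 + j57.86) = 0.2042 + j0.07355 A.
Step 6 — Convert to polar: |I| = 0.217 A, ∠I = 19.8°.

I = 0.217∠19.8° A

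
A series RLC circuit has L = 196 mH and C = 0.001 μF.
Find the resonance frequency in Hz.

Step 1 — Resonance condition Im(Z)=0 gives ω₀ = 1/√(LC).
Step 2 — ω₀ = 1/√(0.196·1e-09) = 7.143e+04 rad/s.
Step 3 — f₀ = ω₀/(2π) = 1.137e+04 Hz.

f₀ = 1.137e+04 Hz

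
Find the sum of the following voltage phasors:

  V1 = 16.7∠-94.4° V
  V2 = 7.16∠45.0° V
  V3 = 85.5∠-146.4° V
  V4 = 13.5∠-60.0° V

Step 1 — Convert each phasor to rectangular form:
  V1 = 16.7·(cos(-94.4°) + j·sin(-94.4°)) = -1.281 - j16.65 V
  V2 = 7.16·(cos(45.0°) + j·sin(45.0°)) = 5.063 + j5.063 V
  V3 = 85.5·(cos(-146.4°) + j·sin(-146.4°)) = -71.21 - j47.31 V
  V4 = 13.5·(cos(-60.0°) + j·sin(-60.0°)) = 6.75 - j11.69 V
Step 2 — Sum components: V_total = -60.68 - j70.59 V.
Step 3 — Convert to polar: |V_total| = 93.09 V, ∠V_total = -130.7°.

V_total = 93.09∠-130.7° V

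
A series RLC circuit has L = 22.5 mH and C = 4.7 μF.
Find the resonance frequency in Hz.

Step 1 — Resonance condition Im(Z)=0 gives ω₀ = 1/√(LC).
Step 2 — ω₀ = 1/√(0.0225·4.7e-06) = 3075 rad/s.
Step 3 — f₀ = ω₀/(2π) = 489.4 Hz.

f₀ = 489.4 Hz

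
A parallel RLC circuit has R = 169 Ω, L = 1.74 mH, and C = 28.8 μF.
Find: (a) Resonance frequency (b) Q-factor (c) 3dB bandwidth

Step 1 — Resonance: ω₀ = 1/√(LC) = 1/√(0.00174·2.88e-05) = 4467 rad/s.
Step 2 — f₀ = ω₀/(2π) = 711 Hz.
Step 3 — Parallel Q: Q = R/(ω₀L) = 169/(4467·0.00174) = 21.74.
Step 4 — Bandwidth: Δω = ω₀/Q = 205.5 rad/s; BW = Δω/(2π) = 32.7 Hz.

(a) f₀ = 711 Hz  (b) Q = 21.74  (c) BW = 32.7 Hz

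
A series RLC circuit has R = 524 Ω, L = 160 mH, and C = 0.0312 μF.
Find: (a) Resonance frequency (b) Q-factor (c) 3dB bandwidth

Step 1 — Resonance: ω₀ = 1/√(LC) = 1/√(0.16·3.12e-08) = 1.415e+04 rad/s.
Step 2 — f₀ = ω₀/(2π) = 2253 Hz.
Step 3 — Series Q: Q = ω₀L/R = 1.415e+04·0.16/524 = 4.322.
Step 4 — Bandwidth: Δω = ω₀/Q = 3275 rad/s; BW = Δω/(2π) = 521.2 Hz.

(a) f₀ = 2253 Hz  (b) Q = 4.322  (c) BW = 521.2 Hz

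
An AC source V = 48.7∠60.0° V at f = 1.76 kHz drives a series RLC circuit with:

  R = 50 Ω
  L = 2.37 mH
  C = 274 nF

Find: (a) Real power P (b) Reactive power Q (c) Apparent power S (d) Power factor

Step 1 — Angular frequency: ω = 2π·f = 2π·1760 = 1.106e+04 rad/s.
Step 2 — Component impedances:
  R: Z = R = 50 Ω
  L: Z = jωL = j·1.106e+04·0.00237 = 0 + j26.21 Ω
  C: Z = 1/(jωC) = -j/(ω·C) = 0 - j330 Ω
Step 3 — Series combination: Z_total = R + L + C = 50 - j303.8 Ω = 307.9∠-80.7° Ω.
Step 4 — Source phasor: V = 48.7∠60.0° V = 24.35 + j42.18 V.
Step 5 — Current: I = V / Z = -0.1223 + j0.1003 A = 0.1582∠140.7° A.
Step 6 — Complex power: S = V·I* = 1.251 - j7.6 VA.
Step 7 — Real power: P = Re(S) = 1.251 W.
Step 8 — Reactive power: Q = Im(S) = -7.6 VAR.
Step 9 — Apparent power: |S| = 7.703 VA.
Step 10 — Power factor: PF = P/|S| = 0.1624 (leading).

(a) P = 1.251 W  (b) Q = -7.6 VAR  (c) S = 7.703 VA  (d) PF = 0.1624 (leading)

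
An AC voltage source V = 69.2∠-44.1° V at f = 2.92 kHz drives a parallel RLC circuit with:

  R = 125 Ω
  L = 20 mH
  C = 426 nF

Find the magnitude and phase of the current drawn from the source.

Step 1 — Angular frequency: ω = 2π·f = 2π·2920 = 1.835e+04 rad/s.
Step 2 — Component impedances:
  R: Z = R = 125 Ω
  L: Z = jωL = j·1.835e+04·0.02 = 0 + j366.9 Ω
  C: Z = 1/(jωC) = -j/(ω·C) = 0 - j127.9 Ω
Step 3 — Parallel combination: 1/Z_total = 1/R + 1/L + 1/C; Z_total = 88.97 - j56.62 Ω = 105.5∠-32.5° Ω.
Step 4 — Source phasor: V = 69.2∠-44.1° V = 49.69 - j48.16 V.
Step 5 — Ohm's law: I = V / Z_total = (49.69 - j48.16) / (88.97 - j56.62) = 0.6427 - j0.1323 A.
Step 6 — Convert to polar: |I| = 0.6562 A, ∠I = -11.6°.

I = 0.6562∠-11.6° A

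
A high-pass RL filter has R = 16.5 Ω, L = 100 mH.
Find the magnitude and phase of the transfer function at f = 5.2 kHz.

Step 1 — Angular frequency: ω = 2π·5200 = 3.267e+04 rad/s.
Step 2 — Transfer function: H(jω) = jωL/(R + jωL).
Step 3 — Numerator jωL = j·3267; denominator R + jωL = 16.5 + j3267.
Step 4 — H = 1 + j0.00505.
Step 5 — Magnitude: |H| = 1 (-0.0 dB); phase: φ = 0.3°.

|H| = 1 (-0.0 dB), φ = 0.3°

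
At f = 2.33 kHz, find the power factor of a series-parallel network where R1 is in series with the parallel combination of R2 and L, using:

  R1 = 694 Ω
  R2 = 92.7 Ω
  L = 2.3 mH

Step 1 — Angular frequency: ω = 2π·f = 2π·2330 = 1.464e+04 rad/s.
Step 2 — Component impedances:
  R1: Z = R = 694 Ω
  R2: Z = R = 92.7 Ω
  L: Z = jωL = j·1.464e+04·0.0023 = 0 + j33.67 Ω
Step 3 — Parallel branch: R2 || L = 1/(1/R2 + 1/L) = 10.81 + j29.75 Ω.
Step 4 — Series with R1: Z_total = R1 + (R2 || L) = 704.8 + j29.75 Ω = 705.4∠2.4° Ω.
Step 5 — Power factor: PF = cos(φ) = Re(Z)/|Z| = 704.8/705.4 = 0.9991.
Step 6 — Type: Im(Z) = 29.75 ⇒ lagging (phase φ = 2.4°).

PF = 0.9991 (lagging, φ = 2.4°)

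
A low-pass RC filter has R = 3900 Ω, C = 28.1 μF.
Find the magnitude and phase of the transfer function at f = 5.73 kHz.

Step 1 — Angular frequency: ω = 2π·5730 = 3.6e+04 rad/s.
Step 2 — Transfer function: H(jω) = 1/(1 + jωRC).
Step 3 — Denominator: 1 + jωRC = 1 + j·3.6e+04·3900·2.81e-05 = 1 + j3946.
Step 4 — H = 6.424e-08 - j0.0002535.
Step 5 — Magnitude: |H| = 0.0002535 (-71.9 dB); phase: φ = -90.0°.

|H| = 0.0002535 (-71.9 dB), φ = -90.0°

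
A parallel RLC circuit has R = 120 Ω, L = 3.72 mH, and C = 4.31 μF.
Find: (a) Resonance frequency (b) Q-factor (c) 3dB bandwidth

Step 1 — Resonance: ω₀ = 1/√(LC) = 1/√(0.00372·4.31e-06) = 7898 rad/s.
Step 2 — f₀ = ω₀/(2π) = 1257 Hz.
Step 3 — Parallel Q: Q = R/(ω₀L) = 120/(7898·0.00372) = 4.085.
Step 4 — Bandwidth: Δω = ω₀/Q = 1933 rad/s; BW = Δω/(2π) = 307.7 Hz.

(a) f₀ = 1257 Hz  (b) Q = 4.085  (c) BW = 307.7 Hz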